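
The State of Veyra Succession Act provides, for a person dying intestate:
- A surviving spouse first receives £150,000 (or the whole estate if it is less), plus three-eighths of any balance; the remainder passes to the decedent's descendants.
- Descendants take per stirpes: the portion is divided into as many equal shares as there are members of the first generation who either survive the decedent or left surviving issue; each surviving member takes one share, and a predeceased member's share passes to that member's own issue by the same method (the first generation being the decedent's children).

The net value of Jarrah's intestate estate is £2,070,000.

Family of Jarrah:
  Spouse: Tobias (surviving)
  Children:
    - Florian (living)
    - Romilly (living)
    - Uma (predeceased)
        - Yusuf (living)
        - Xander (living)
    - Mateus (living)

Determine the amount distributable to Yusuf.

Yusuf receives £150,000.

Tobias first takes £150,000, leaving a balance of £1,920,000. Tobias then takes three-eighths of the balance (£720,000), for a total of £870,000. The remaining £1,200,000 passes to the descendants.
The descendants' portion (£1,200,000) is divided into 4 shares of £300,000: Florian, Romilly, and Mateus each take £300,000; Uma's £300,000 share passes to Uma's issue.
Uma's share (£300,000) is divided into 2 shares of £150,000: Yusuf and Xander each take £150,000.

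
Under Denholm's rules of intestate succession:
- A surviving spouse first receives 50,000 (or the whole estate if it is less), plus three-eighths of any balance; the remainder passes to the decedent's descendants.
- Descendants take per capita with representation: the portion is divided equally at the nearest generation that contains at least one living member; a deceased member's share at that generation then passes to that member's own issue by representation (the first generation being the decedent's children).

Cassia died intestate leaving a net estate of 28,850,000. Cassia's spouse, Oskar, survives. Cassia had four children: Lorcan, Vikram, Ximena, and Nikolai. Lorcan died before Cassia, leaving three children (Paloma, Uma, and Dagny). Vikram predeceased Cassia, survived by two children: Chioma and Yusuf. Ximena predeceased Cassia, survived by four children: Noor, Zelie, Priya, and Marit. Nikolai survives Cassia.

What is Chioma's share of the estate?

Chioma receives 2,250,000.

Oskar first takes 50,000, leaving a balance of 28,800,000. Oskar then takes three-eighths of the balance (10,800,000), for a total of 10,850,000. The remaining 18,000,000 passes to the descendants.
The descendants' portion (18,000,000) is divided into 4 shares of 4,500,000: Nikolai takes 4,500,000; Lorcan's 4,500,000 share passes to Lorcan's issue; Vikram's 4,500,000 share passes to Vikram's issue; Ximena's 4,500,000 share passes to Ximena's issue.
Lorcan's share (4,500,000) is divided into 3 shares of 1,500,000: Paloma, Uma, and Dagny each take 1,500,000.
Vikram's share (4,500,000) is divided into 2 shares of 2,250,000: Chioma and Yusuf each take 2,250,000.
Ximena's share (4,500,000) is divided into 4 shares of 1,125,000: Noor, Zelie, Priya, and Marit each take 1,125,000.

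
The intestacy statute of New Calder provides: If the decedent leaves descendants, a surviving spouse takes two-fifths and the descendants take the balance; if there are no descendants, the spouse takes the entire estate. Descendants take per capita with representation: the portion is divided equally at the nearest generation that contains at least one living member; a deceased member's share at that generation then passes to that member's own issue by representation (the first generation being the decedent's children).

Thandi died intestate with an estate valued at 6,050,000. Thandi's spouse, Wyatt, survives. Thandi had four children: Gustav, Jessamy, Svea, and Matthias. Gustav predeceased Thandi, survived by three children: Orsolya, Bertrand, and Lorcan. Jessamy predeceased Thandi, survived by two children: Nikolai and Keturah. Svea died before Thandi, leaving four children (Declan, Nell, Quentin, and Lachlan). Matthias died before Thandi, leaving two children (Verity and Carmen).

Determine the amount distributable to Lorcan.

Wyatt takes two-fifths of 6,050,000 = 2,420,000. The remaining 3,630,000 passes to the descendants.
No child survives, so the initial division is made at the grandchildren's generation.
The descendants' portion (3,630,000) is divided into 11 shares of 330,000: Orsolya, Bertrand, Lorcan, Nikolai, Keturah, Declan, Nell, Quentin, Lachlan, Verity, and Carmen each take 330,000.

Lorcan receives 330,000.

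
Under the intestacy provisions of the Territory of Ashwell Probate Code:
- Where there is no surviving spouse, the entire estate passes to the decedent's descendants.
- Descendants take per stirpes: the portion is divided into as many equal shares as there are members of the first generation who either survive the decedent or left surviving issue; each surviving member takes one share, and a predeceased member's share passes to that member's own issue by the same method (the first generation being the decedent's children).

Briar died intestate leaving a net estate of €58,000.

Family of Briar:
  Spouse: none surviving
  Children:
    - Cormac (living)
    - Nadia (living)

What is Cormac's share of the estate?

Cormac receives €29,000.

The entire €58,000 passes to the descendants.
That amount (€58,000) is divided into 2 shares of €29,000: Cormac and Nadia each take €29,000.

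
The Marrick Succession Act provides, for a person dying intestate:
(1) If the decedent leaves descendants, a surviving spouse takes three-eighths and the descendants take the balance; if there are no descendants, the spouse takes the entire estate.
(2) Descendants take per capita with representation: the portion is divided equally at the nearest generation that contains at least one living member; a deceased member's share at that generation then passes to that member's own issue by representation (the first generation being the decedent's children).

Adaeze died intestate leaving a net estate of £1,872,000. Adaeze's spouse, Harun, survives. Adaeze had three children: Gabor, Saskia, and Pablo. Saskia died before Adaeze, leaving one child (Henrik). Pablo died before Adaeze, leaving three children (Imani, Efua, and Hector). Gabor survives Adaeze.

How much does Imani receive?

Imani receives £130,000.

Harun takes three-eighths of £1,872,000 = £702,000. The remaining £1,170,000 passes to the descendants.
The descendants' portion (£1,170,000) is divided into 3 shares of £390,000: Gabor takes £390,000; Saskia's £390,000 share passes to Saskia's issue; Pablo's £390,000 share passes to Pablo's issue.
Saskia's share (£390,000) passes entirely to Henrik.
Pablo's share (£390,000) is divided into 3 shares of £130,000: Imani, Efua, and Hector each take £130,000.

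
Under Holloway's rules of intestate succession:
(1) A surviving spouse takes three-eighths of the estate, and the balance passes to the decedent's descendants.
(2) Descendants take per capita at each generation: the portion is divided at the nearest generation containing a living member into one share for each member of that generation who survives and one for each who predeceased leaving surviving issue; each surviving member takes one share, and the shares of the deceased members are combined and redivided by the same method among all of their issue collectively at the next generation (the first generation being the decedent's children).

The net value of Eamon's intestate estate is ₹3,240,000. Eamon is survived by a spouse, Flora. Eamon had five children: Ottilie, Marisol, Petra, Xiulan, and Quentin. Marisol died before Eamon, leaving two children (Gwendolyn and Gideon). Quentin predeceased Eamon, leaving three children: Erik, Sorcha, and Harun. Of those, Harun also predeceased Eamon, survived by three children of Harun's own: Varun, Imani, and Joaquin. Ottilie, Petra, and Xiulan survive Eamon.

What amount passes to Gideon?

Gideon receives ₹162,000.

Flora takes three-eighths of ₹3,240,000 = ₹1,215,000. The remaining ₹2,025,000 passes to the descendants.
The descendants' portion (₹2,025,000) is divided at the children's generation into 5 shares of ₹405,000. Ottilie, Petra, and Xiulan each take ₹405,000. The 2 shares of the deceased (Marisol and Quentin) are combined into a pool of ₹810,000.
That pool (₹810,000) is divided at the grandchildren's generation into 5 shares of ₹162,000. Gwendolyn, Gideon, Erik, and Sorcha each take ₹162,000. The remaining share for the deceased Harun (₹162,000) is carried to the next generation.
That pool (₹162,000) is divided at the great-grandchildren's generation equally among Varun, Imani, and Joaquin: ₹54,000 each.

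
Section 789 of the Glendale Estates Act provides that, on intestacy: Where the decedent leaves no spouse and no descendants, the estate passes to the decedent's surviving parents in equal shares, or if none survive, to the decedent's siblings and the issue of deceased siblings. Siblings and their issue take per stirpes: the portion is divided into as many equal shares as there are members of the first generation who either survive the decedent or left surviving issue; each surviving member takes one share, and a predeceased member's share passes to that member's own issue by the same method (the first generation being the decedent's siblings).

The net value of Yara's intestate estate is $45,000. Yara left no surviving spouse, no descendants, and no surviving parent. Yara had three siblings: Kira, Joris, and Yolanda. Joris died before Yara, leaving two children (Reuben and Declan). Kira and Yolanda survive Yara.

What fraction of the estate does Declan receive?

The entire $45,000 passes to the siblings and their issue.
That amount ($45,000) is divided into 3 shares of $15,000: Kira and Yolanda each take $15,000; Joris's $15,000 share passes to Joris's issue.
Joris's share ($15,000) is divided into 2 shares of $7,500: Reuben and Declan each take $7,500.

Declan receives 1/6 of the estate.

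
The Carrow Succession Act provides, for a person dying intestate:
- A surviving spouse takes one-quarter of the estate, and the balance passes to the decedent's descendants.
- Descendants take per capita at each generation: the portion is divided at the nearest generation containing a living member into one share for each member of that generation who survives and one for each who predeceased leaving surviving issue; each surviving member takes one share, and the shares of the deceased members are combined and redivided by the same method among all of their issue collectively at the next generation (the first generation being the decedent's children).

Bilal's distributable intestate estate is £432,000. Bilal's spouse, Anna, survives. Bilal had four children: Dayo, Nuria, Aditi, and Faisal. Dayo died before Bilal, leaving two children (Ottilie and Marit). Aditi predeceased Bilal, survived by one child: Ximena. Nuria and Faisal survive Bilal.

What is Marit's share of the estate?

Anna takes one-quarter of £432,000 = £108,000. The remaining £324,000 passes to the descendants.
The descendants' portion (£324,000) is divided at the children's generation into 4 shares of £81,000. Nuria and Faisal each take £81,000. The 2 shares of the deceased (Dayo and Aditi) are combined into a pool of £162,000.
That pool (£162,000) is divided at the grandchildren's generation equally among Ottilie, Marit, and Ximena: £54,000 each.

Marit receives £54,000.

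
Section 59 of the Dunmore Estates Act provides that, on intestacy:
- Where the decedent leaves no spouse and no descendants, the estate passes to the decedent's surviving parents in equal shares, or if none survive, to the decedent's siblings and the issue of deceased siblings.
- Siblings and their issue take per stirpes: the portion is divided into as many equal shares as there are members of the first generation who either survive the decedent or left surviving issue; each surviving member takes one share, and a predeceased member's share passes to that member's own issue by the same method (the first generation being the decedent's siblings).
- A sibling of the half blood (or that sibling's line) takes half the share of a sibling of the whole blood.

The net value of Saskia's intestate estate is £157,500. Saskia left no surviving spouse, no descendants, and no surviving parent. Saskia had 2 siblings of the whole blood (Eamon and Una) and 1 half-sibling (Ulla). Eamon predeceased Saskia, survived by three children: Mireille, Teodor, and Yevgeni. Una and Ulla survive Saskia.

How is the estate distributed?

Mireille: £21,000; Teodor: £21,000; Yevgeni: £21,000; Una: £63,000; Ulla: £31,500

The entire £157,500 passes to the siblings and their issue.
Counting each half-blood sibling's line as half a unit, there are 5/2 units in £157,500, so one unit is £63,000. Whole-blood lines (Eamon and Una) take £63,000 each; half-blood lines (Ulla) take £31,500 each.
Eamon's share (£63,000) is divided into 3 shares of £21,000: Mireille, Teodor, and Yevgeni each take £21,000.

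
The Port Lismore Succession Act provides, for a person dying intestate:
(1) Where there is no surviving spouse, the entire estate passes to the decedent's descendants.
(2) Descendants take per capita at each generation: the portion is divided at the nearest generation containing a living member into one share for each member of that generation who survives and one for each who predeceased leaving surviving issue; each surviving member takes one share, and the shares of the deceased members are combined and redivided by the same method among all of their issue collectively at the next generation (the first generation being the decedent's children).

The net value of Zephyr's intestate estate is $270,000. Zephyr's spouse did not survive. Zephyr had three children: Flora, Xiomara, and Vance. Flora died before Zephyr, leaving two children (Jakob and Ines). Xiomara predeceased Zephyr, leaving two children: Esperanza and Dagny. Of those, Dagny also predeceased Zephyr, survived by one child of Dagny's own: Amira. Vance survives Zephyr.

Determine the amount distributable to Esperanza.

Esperanza receives $45,000.

The entire $270,000 passes to the descendants.
That amount ($270,000) is divided at the children's generation into 3 shares of $90,000. Vance takes $90,000. The 2 shares of the deceased (Flora and Xiomara) are combined into a pool of $180,000.
That pool ($180,000) is divided at the grandchildren's generation into 4 shares of $45,000. Jakob, Ines, and Esperanza each take $45,000. The remaining share for the deceased Dagny ($45,000) is carried to the next generation.
That pool ($45,000) passes entirely to Amira, the sole taker at the great-grandchildren's generation.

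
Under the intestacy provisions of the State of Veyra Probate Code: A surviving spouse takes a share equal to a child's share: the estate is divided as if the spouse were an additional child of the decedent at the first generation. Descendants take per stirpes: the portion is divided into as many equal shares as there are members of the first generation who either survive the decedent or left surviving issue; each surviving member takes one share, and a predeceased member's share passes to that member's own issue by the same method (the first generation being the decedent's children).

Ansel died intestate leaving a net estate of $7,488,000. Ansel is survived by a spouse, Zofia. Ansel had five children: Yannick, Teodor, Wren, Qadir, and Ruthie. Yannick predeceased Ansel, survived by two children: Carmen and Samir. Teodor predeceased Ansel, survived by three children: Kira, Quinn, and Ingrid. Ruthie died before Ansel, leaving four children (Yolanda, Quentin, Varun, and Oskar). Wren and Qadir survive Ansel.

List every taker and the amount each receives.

The spouse counts as an additional share at the children's level, so there are 6 primary shares of $1,248,000. Zofia takes one such share ($1,248,000).
The children's combined portion ($6,240,000) is divided into 5 shares of $1,248,000: Wren and Qadir each take $1,248,000; Yannick's $1,248,000 share passes to Yannick's issue; Teodor's $1,248,000 share passes to Teodor's issue; Ruthie's $1,248,000 share passes to Ruthie's issue.
Yannick's share ($1,248,000) is divided into 2 shares of $624,000: Carmen and Samir each take $624,000.
Teodor's share ($1,248,000) is divided into 3 shares of $416,000: Kira, Quinn, and Ingrid each take $416,000.
Ruthie's share ($1,248,000) is divided into 4 shares of $312,000: Yolanda, Quentin, Varun, and Oskar each take $312,000.

Zofia: $1,248,000; Carmen: $624,000; Samir: $624,000; Kira: $416,000; Quinn: $416,000; Ingrid: $416,000; Wren: $1,248,000; Qadir: $1,248,000; Yolanda: $312,000; Quentin: $312,000; Varun: $312,000; Oskar: $312,000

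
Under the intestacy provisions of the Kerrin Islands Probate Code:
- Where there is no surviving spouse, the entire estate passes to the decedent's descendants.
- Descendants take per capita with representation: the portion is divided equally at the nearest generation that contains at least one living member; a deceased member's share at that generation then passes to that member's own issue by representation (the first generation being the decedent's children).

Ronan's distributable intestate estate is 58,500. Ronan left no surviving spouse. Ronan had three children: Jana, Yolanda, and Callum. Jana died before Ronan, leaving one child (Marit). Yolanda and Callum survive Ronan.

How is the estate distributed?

Marit: 19,500; Yolanda: 19,500; Callum: 19,500

The entire 58,500 passes to the descendants.
That amount (58,500) is divided into 3 shares of 19,500: Yolanda and Callum each take 19,500; Jana's 19,500 share passes to Jana's issue.
Jana's share (19,500) passes entirely to Marit.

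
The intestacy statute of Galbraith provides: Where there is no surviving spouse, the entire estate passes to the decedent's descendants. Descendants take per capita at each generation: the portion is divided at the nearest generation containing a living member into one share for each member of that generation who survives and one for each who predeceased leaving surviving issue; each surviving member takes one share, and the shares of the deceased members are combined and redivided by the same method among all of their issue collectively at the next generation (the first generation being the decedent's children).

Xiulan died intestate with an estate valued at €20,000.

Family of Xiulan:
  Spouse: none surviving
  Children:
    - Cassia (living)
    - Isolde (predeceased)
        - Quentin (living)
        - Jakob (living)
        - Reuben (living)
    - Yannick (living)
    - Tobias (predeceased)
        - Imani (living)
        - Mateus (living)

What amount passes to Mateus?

The entire €20,000 passes to the descendants.
That amount (€20,000) is divided at the children's generation into 4 shares of €5,000. Cassia and Yannick each take €5,000. The 2 shares of the deceased (Isolde and Tobias) are combined into a pool of €10,000.
That pool (€10,000) is divided at the grandchildren's generation equally among Quentin, Jakob, Reuben, Imani, and Mateus: €2,000 each.

Mateus receives €2,000.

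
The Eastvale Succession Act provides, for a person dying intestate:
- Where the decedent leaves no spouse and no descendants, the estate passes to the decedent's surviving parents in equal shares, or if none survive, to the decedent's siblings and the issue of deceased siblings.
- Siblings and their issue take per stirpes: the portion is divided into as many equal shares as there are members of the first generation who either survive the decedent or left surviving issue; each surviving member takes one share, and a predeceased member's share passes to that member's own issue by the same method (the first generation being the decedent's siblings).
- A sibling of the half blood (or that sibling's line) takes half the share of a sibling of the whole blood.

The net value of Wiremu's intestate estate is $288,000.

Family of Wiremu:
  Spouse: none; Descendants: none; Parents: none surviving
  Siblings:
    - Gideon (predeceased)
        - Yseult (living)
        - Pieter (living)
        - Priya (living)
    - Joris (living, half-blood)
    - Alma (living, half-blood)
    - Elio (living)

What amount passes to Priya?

The entire $288,000 passes to the siblings and their issue.
Counting each half-blood sibling's line as half a unit, there are 3 units in $288,000, so one unit is $96,000. Whole-blood lines (Gideon and Elio) take $96,000 each; half-blood lines (Joris and Alma) take $48,000 each.
Gideon's share ($96,000) is divided into 3 shares of $32,000: Yseult, Pieter, and Priya each take $32,000.

Priya receives $32,000.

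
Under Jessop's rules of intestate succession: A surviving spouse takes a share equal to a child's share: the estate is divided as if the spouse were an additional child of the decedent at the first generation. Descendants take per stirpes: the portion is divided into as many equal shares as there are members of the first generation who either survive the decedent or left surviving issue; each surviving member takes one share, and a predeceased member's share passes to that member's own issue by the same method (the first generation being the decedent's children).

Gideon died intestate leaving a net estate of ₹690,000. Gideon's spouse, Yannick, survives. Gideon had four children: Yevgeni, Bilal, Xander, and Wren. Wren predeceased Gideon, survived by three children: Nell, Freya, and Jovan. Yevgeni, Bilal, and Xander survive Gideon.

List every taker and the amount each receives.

The spouse counts as an additional share at the children's level, so there are 5 primary shares of ₹138,000. Yannick takes one such share (₹138,000).
The children's combined portion (₹552,000) is divided into 4 shares of ₹138,000: Yevgeni, Bilal, and Xander each take ₹138,000; Wren's ₹138,000 share passes to Wren's issue.
Wren's share (₹138,000) is divided into 3 shares of ₹46,000: Nell, Freya, and Jovan each take ₹46,000.

Yannick: ₹138,000; Yevgeni: ₹138,000; Bilal: ₹138,000; Xander: ₹138,000; Nell: ₹46,000; Freya: ₹46,000; Jovan: ₹46,000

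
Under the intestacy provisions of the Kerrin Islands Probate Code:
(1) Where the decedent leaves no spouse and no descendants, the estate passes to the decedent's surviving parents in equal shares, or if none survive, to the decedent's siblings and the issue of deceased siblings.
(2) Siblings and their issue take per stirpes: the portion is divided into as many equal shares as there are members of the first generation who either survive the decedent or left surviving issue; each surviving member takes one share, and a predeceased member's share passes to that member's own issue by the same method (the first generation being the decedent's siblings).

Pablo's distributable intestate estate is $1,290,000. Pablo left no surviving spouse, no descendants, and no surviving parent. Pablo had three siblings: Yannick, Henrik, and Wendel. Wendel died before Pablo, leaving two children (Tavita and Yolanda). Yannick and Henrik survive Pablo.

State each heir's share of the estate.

The entire $1,290,000 passes to the siblings and their issue.
That amount ($1,290,000) is divided into 3 shares of $430,000: Yannick and Henrik each take $430,000; Wendel's $430,000 share passes to Wendel's issue.
Wendel's share ($430,000) is divided into 2 shares of $215,000: Tavita and Yolanda each take $215,000.

Yannick: $430,000; Henrik: $430,000; Tavita: $215,000; Yolanda: $215,000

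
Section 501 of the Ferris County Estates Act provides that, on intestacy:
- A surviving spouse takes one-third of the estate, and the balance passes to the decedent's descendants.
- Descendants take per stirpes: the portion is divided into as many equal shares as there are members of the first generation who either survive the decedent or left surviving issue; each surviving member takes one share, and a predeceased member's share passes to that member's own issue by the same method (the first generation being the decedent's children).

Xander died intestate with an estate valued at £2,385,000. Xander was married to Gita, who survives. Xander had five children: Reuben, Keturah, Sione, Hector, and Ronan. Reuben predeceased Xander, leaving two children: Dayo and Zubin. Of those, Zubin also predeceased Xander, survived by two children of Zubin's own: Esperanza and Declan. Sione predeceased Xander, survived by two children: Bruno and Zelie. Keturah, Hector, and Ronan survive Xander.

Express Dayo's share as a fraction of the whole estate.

Gita takes one-third of £2,385,000 = £795,000. The remaining £1,590,000 passes to the descendants.
The descendants' portion (£1,590,000) is divided into 5 shares of £318,000: Keturah, Hector, and Ronan each take £318,000; Reuben's £318,000 share passes to Reuben's issue; Sione's £318,000 share passes to Sione's issue.
Reuben's share (£318,000) is divided into 2 shares of £159,000: Dayo takes £159,000; Zubin's £159,000 share passes to Zubin's issue.
Zubin's share (£159,000) is divided into 2 shares of £79,500: Esperanza and Declan each take £79,500.
Sione's share (£318,000) is divided into 2 shares of £159,000: Bruno and Zelie each take £159,000.

Dayo receives 1/15 of the estate.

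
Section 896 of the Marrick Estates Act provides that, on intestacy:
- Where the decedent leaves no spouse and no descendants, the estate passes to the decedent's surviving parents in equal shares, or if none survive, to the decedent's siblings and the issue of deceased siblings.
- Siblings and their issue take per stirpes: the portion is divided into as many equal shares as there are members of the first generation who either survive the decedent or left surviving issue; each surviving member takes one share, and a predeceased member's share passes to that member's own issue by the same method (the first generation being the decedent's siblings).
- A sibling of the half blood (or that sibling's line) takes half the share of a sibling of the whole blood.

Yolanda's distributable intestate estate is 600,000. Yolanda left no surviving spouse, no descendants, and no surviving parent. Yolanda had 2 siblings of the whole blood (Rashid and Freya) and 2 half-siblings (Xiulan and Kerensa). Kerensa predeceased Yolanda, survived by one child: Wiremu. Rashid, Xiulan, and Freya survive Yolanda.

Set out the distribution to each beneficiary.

The entire 600,000 passes to the siblings and their issue.
Counting each half-blood sibling's line as half a unit, there are 3 units in 600,000, so one unit is 200,000. Whole-blood lines (Rashid and Freya) take 200,000 each; half-blood lines (Xiulan and Kerensa) take 100,000 each.
Kerensa's share (100,000) passes entirely to Wiremu.

Rashid: 200,000; Xiulan: 100,000; Freya: 200,000; Wiremu: 100,000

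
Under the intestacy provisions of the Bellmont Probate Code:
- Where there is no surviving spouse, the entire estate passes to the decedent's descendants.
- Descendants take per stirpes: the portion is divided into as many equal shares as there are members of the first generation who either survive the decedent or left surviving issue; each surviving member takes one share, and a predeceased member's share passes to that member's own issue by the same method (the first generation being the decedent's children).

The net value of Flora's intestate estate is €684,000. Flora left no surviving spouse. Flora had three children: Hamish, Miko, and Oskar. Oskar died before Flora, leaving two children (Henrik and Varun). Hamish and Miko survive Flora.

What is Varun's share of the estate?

The entire €684,000 passes to the descendants.
That amount (€684,000) is divided into 3 shares of €228,000: Hamish and Miko each take €228,000; Oskar's €228,000 share passes to Oskar's issue.
Oskar's share (€228,000) is divided into 2 shares of €114,000: Henrik and Varun each take €114,000.

Varun receives €114,000.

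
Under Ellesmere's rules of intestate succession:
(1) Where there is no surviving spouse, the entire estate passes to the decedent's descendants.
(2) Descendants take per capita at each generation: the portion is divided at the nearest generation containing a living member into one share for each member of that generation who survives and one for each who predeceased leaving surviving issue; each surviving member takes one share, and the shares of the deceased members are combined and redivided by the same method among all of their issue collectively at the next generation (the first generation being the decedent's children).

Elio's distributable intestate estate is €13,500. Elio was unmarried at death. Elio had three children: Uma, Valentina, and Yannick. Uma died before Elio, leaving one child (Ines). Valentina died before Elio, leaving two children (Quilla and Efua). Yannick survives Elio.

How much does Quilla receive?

Quilla receives €3,000.

The entire €13,500 passes to the descendants.
That amount (€13,500) is divided at the children's generation into 3 shares of €4,500. Yannick takes €4,500. The 2 shares of the deceased (Uma and Valentina) are combined into a pool of €9,000.
That pool (€9,000) is divided at the grandchildren's generation equally among Ines, Quilla, and Efua: €3,000 each.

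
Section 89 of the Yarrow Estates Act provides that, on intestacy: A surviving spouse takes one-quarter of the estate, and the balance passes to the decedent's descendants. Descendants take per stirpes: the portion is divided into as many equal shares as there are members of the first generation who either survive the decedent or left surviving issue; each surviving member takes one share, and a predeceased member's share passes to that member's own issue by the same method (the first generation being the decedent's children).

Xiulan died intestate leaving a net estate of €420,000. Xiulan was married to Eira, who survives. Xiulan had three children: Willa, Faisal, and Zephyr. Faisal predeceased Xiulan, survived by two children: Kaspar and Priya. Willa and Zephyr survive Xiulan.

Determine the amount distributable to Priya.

Eira takes one-quarter of €420,000 = €105,000. The remaining €315,000 passes to the descendants.
The descendants' portion (€315,000) is divided into 3 shares of €105,000: Willa and Zephyr each take €105,000; Faisal's €105,000 share passes to Faisal's issue.
Faisal's share (€105,000) is divided into 2 shares of €52,500: Kaspar and Priya each take €52,500.

Priya receives €52,500.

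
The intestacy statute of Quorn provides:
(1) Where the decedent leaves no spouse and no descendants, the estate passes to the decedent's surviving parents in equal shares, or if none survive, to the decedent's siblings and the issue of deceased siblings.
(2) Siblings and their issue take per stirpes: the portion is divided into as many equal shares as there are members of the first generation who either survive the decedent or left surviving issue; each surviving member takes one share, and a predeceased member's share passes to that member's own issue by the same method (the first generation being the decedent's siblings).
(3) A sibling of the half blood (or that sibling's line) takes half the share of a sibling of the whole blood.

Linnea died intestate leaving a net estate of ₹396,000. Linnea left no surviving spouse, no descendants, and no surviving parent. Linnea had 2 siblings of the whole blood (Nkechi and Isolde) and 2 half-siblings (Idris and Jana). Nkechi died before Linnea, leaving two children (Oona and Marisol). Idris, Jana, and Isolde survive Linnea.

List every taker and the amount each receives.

The entire ₹396,000 passes to the siblings and their issue.
Counting each half-blood sibling's line as half a unit, there are 3 units in ₹396,000, so one unit is ₹132,000. Whole-blood lines (Nkechi and Isolde) take ₹132,000 each; half-blood lines (Idris and Jana) take ₹66,000 each.
Nkechi's share (₹132,000) is divided into 2 shares of ₹66,000: Oona and Marisol each take ₹66,000.

Oona: ₹66,000; Marisol: ₹66,000; Idris: ₹66,000; Jana: ₹66,000; Isolde: ₹132,000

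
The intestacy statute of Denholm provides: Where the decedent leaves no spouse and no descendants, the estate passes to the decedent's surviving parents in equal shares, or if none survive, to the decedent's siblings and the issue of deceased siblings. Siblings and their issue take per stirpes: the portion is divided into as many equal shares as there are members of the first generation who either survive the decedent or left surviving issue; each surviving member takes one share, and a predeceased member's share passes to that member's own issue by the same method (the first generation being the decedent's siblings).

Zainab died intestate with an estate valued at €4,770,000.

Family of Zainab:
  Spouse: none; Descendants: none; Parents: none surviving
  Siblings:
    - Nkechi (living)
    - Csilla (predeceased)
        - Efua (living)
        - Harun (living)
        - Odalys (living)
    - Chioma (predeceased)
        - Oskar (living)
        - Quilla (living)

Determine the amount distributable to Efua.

Efua receives €530,000.

The entire €4,770,000 passes to the siblings and their issue.
That amount (€4,770,000) is divided into 3 shares of €1,590,000: Nkechi takes €1,590,000; Csilla's €1,590,000 share passes to Csilla's issue; Chioma's €1,590,000 share passes to Chioma's issue.
Csilla's share (€1,590,000) is divided into 3 shares of €530,000: Efua, Harun, and Odalys each take €530,000.
Chioma's share (€1,590,000) is divided into 2 shares of €795,000: Oskar and Quilla each take €795,000.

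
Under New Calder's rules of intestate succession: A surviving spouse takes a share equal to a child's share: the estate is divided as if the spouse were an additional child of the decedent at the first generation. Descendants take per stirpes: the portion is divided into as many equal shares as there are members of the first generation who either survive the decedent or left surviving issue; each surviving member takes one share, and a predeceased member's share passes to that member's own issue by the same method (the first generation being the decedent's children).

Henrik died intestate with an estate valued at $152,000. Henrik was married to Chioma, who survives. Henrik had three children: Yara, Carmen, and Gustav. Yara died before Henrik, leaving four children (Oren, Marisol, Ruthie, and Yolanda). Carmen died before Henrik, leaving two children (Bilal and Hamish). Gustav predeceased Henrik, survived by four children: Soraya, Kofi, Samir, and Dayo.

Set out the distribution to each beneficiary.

The spouse counts as an additional share at the children's level, so there are 4 primary shares of $38,000. Chioma takes one such share ($38,000).
The children's combined portion ($114,000) is divided into 3 shares of $38,000: Yara's $38,000 share passes to Yara's issue; Carmen's $38,000 share passes to Carmen's issue; Gustav's $38,000 share passes to Gustav's issue.
Yara's share ($38,000) is divided into 4 shares of $9,500: Oren, Marisol, Ruthie, and Yolanda each take $9,500.
Carmen's share ($38,000) is divided into 2 shares of $19,000: Bilal and Hamish each take $19,000.
Gustav's share ($38,000) is divided into 4 shares of $9,500: Soraya, Kofi, Samir, and Dayo each take $9,500.

Chioma: $38,000; Oren: $9,500; Marisol: $9,500; Ruthie: $9,500; Yolanda: $9,500; Bilal: $19,000; Hamish: $19,000; Soraya: $9,500; Kofi: $9,500; Samir: $9,500; Dayo: $9,500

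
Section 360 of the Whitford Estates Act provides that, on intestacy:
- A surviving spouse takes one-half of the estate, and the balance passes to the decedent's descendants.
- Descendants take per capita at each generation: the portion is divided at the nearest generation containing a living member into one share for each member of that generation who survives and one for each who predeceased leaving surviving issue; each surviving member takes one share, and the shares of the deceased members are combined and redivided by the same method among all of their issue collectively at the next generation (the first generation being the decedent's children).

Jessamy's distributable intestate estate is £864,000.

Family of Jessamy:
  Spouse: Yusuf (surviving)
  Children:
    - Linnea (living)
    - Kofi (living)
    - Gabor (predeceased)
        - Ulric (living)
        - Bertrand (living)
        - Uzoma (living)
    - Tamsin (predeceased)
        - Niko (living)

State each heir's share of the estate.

Yusuf takes one-half of £864,000 = £432,000. The remaining £432,000 passes to the descendants.
The descendants' portion (£432,000) is divided at the children's generation into 4 shares of £108,000. Linnea and Kofi each take £108,000. The 2 shares of the deceased (Gabor and Tamsin) are combined into a pool of £216,000.
That pool (£216,000) is divided at the grandchildren's generation equally among Ulric, Bertrand, Uzoma, and Niko: £54,000 each.

Yusuf: £432,000; Linnea: £108,000; Kofi: £108,000; Ulric: £54,000; Bertrand: £54,000; Uzoma: £54,000; Niko: £54,000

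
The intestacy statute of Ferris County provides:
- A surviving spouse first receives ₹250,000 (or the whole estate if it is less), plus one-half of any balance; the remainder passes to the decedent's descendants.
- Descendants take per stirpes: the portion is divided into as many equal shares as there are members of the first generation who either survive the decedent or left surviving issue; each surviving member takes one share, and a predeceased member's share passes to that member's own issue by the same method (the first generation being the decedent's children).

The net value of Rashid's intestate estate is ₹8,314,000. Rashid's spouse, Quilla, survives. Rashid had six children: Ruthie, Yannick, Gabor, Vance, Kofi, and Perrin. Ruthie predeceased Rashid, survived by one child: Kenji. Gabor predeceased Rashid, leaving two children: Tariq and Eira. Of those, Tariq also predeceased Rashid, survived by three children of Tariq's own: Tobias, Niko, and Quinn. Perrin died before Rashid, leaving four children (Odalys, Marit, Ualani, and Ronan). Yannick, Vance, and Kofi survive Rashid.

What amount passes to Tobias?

Tobias receives ₹112,000.

Quilla first takes ₹250,000, leaving a balance of ₹8,064,000. Quilla then takes one-half of the balance (₹4,032,000), for a total of ₹4,282,000. The remaining ₹4,032,000 passes to the descendants.
The descendants' portion (₹4,032,000) is divided into 6 shares of ₹672,000: Yannick, Vance, and Kofi each take ₹672,000; Ruthie's ₹672,000 share passes to Ruthie's issue; Gabor's ₹672,000 share passes to Gabor's issue; Perrin's ₹672,000 share passes to Perrin's issue.
Ruthie's share (₹672,000) passes entirely to Kenji.
Gabor's share (₹672,000) is divided into 2 shares of ₹336,000: Eira takes ₹336,000; Tariq's ₹336,000 share passes to Tariq's issue.
Tariq's share (₹336,000) is divided into 3 shares of ₹112,000: Tobias, Niko, and Quinn each take ₹112,000.
Perrin's share (₹672,000) is divided into 4 shares of ₹168,000: Odalys, Marit, Ualani, and Ronan each take ₹168,000.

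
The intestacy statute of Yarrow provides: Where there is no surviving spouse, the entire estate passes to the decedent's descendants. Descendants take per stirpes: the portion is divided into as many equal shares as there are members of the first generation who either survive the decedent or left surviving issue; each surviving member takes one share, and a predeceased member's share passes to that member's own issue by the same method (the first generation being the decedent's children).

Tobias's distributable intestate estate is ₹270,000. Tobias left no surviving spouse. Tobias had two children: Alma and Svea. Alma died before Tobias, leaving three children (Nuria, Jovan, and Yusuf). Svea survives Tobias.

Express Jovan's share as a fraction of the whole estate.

Jovan receives 1/6 of the estate.

The entire ₹270,000 passes to the descendants.
That amount (₹270,000) is divided into 2 shares of ₹135,000: Svea takes ₹135,000; Alma's ₹135,000 share passes to Alma's issue.
Alma's share (₹135,000) is divided into 3 shares of ₹45,000: Nuria, Jovan, and Yusuf each take ₹45,000.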